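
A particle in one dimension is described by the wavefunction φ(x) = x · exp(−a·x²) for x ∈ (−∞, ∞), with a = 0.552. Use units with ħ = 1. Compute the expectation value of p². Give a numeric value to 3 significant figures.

p² φ = −ħ² d²φ/dx²; ⟨p²⟩ = −ħ² ∫ φ*·φ'' dx / ∫|φ|² dx.
Expand each integrand as polynomial × e^(−2ax²) and use ∫x^(2j)·e^(−2ax²) dx = (2j−1)!!/(4a)^j · √(π/(2a)), odd powers → 0; here √(π/(2a)) = 1.6869. Differentiate with the product rule, d/dx e^(−ax²) = −2ax·e^(−ax²).
State is unnormalized: ∫|φ|² dx = 0.76400, and ∫φ*·(−ħ² φ'') dx = 1.2652, so ⟨p²⟩ = 1.2652 / 0.76400.
⟨p²⟩ = 1.6560.

1.66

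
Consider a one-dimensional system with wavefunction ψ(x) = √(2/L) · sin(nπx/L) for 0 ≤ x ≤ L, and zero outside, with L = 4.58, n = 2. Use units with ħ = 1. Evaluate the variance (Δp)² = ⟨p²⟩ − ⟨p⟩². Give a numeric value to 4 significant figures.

Compute ⟨p⟩ and ⟨p²⟩ separately; (Δp)² = ⟨p²⟩ − ⟨p⟩².
d/dx sin(nπx/L) = (nπ/L)·cos(nπx/L) and d²/dx² sin(nπx/L) = −(nπ/L)²·sin(nπx/L); on 0 ≤ x ≤ L, ∫sin²(nπx/L) dx = L/2 and ∫sin(nπx/L)·cos(nπx/L) dx = 0.
⟨p⟩ = 0.0000 and ⟨p²⟩ = 1.8820.
(Δp)² = 1.8820 − (0.0000)² = 1.8820.

1.882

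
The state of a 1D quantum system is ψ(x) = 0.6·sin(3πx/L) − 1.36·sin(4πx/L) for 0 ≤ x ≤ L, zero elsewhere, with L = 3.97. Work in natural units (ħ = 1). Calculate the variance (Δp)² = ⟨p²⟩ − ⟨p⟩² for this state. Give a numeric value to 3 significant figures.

Compute ⟨p⟩ and ⟨p²⟩ separately; (Δp)² = ⟨p²⟩ − ⟨p⟩².
d²/dx² sin(jπx/L) = −(jπ/L)²·sin(jπx/L); on 0 ≤ x ≤ L, ∫sin²(jπx/L) dx = L/2 and ∫sin(jπx/L)·sin(lπx/L) dx = 0 for j ≠ l, so only diagonal terms survive in ∫|ψ|² and ∫ψ·ψ″; ∫ψ·ψ′ dx = [ψ²/2] between the walls = 0.
Normalization: ∫|ψ|² dx = 4.3861.
⟨p⟩ = 0.0000 and ⟨p²⟩ = 9.3052.
(Δp)² = 9.3052 − (0.0000)² = 9.3052.

9.31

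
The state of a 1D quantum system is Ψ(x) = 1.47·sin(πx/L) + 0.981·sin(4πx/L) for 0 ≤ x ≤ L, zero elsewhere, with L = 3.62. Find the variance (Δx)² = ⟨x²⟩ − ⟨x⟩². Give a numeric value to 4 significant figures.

Compute ⟨x⟩ and ⟨x²⟩ separately, then (Δx)² = ⟨x²⟩ − ⟨x⟩².
On 0 ≤ x ≤ L (j ≠ l): ∫sin²(jπx/L) dx = L/2, ∫sin(jπx/L)·sin(lπx/L) dx = 0; diagonal moments ∫x·sin²(jπx/L) dx = L²/4, ∫x²·sin²(jπx/L) dx = L³·(1/6 − 1/(4j²π²)); cross terms ∫x·sin(jπx/L)·sin(lπx/L) dx = 0 for j + l even and −4jlL²/(π²(j² − l²)²) for j + l odd, ∫x²·sin(jπx/L)·sin(lπx/L) dx = (−1)^(j+l)·4jlL³/(π²(j² − l²)²); higher powers the same way via product-to-sum and parts.
Normalization: ∫|Ψ|² dx = 5.6531.
⟨x⟩ = 1.7618 and ⟨x²⟩ = 3.7217.
(Δx)² = 3.7217 − (1.7618)² = 0.61761.

0.6176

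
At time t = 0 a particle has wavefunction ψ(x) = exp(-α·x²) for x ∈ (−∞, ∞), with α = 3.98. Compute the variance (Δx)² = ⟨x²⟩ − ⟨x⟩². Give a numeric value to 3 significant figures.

Compute ⟨x⟩ and ⟨x²⟩ separately, then (Δx)² = ⟨x²⟩ − ⟨x⟩².
Gaussian moments: ∫x^(2j)·e^(−2αx²) dx = (2j−1)!!/(4α)^j · √(π/(2α)), odd powers integrate to 0; here √(π/(2α)) = 0.62823.
Normalization: ∫|ψ|² dx = 0.62823.
⟨x⟩ = 0.0000 and ⟨x²⟩ = 0.062814.
(Δx)² = 0.062814 − (0.0000)² = 0.062814.

0.0628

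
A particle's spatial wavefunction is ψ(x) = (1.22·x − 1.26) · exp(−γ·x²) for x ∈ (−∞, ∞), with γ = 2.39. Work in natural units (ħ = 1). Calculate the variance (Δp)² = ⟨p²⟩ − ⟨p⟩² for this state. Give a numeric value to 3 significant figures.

2.82

Compute ⟨p⟩ and ⟨p²⟩ separately; (Δp)² = ⟨p²⟩ − ⟨p⟩².
Expand each integrand as polynomial × e^(−2γx²) and use ∫x^(2j)·e^(−2γx²) dx = (2j−1)!!/(4γ)^j · √(π/(2γ)), odd powers → 0; here √(π/(2γ)) = 0.81070. Differentiate with the product rule, d/dx e^(−γx²) = −2γx·e^(−γx²).
Normalization: ∫|ψ|² dx = 1.4133.
⟨p⟩ = 0.0000 and ⟨p²⟩ = 2.8169.
(Δp)² = 2.8169 − (0.0000)² = 2.8169.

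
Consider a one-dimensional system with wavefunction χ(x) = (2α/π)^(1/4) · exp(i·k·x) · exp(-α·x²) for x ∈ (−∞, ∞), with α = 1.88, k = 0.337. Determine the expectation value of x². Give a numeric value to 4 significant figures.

0.1330

⟨x²⟩ = ∫ x²·|χ|² dx (integrals over the domain).
Gaussian moments: ∫x^(2j)·e^(−2αx²) dx = (2j−1)!!/(4α)^j · √(π/(2α)), odd powers integrate to 0; here √(π/(2α)) = 0.91407.
⟨x²⟩ = 0.13298.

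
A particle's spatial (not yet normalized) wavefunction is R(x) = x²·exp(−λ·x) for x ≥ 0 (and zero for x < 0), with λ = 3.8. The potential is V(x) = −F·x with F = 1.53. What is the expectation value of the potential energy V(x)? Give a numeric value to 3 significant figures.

-1.01

⟨V⟩ = ∫ V(x)·|R|² dx / ∫|R|² dx.
Every integrand reduces to terms xʲ·e^(−2λx) on [0, ∞); use ∫₀^∞ xʲ·e^(−2λx) dx = j!/(2λ)^(j+1).
State is unnormalized: ∫|R|² dx = 0.00094655, and ∫R*·V(x)·R dx = -0.00095278, so ⟨V⟩ = -0.00095278 / 0.00094655.
⟨V⟩ = -1.0066.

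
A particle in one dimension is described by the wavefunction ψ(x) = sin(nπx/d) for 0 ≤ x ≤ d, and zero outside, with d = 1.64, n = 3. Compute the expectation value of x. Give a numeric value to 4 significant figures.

⟨x⟩ = ∫ x·|ψ|² dx / ∫|ψ|² dx (integrals over the domain).
With sin²θ = (1 − cos2θ)/2 on 0 ≤ x ≤ d: ∫sin²(nπx/d) dx = d/2, ∫x·sin²(nπx/d) dx = d²/4, ∫x²·sin²(nπx/d) dx = d³·(1/6 − 1/(4n²π²)); higher powers xᵏ the same way, integrating xᵏ·cos(2nπx/d) by parts.
State is unnormalized: ∫|ψ|² dx = 0.82000, and ∫ψ*·x·ψ dx = 0.67240, so ⟨x⟩ = 0.67240 / 0.82000.
⟨x⟩ = 0.82000.

0.8200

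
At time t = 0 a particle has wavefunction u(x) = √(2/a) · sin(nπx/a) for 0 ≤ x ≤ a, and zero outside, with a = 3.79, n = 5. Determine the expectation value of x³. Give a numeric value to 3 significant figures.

13.4

⟨x³⟩ = ∫ x³·|u|² dx (integrals over the domain).
With sin²θ = (1 − cos2θ)/2 on 0 ≤ x ≤ a: ∫sin²(nπx/a) dx = a/2, ∫x·sin²(nπx/a) dx = a²/4, ∫x²·sin²(nπx/a) dx = a³·(1/6 − 1/(4n²π²)); higher powers xᵏ the same way, integrating xᵏ·cos(2nπx/a) by parts.
⟨x³⟩ = 13.445.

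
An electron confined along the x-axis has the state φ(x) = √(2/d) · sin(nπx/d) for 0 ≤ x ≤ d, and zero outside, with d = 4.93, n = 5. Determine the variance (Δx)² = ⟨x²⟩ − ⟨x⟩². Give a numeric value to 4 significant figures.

Compute ⟨x⟩ and ⟨x²⟩ separately, then (Δx)² = ⟨x²⟩ − ⟨x⟩².
With sin²θ = (1 − cos2θ)/2 on 0 ≤ x ≤ d: ∫sin²(nπx/d) dx = d/2, ∫x·sin²(nπx/d) dx = d²/4, ∫x²·sin²(nπx/d) dx = d³·(1/6 − 1/(4n²π²)); higher powers xᵏ the same way, integrating xᵏ·cos(2nπx/d) by parts.
⟨x⟩ = 2.4650 and ⟨x²⟩ = 8.0524.
(Δx)² = 8.0524 − (2.4650)² = 1.9762.

1.976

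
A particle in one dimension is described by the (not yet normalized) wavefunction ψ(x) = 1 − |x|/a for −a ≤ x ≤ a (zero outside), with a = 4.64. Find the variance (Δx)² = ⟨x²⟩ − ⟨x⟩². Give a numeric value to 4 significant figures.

Compute ⟨x⟩ and ⟨x²⟩ separately, then (Δx)² = ⟨x²⟩ − ⟨x⟩².
ψ is even, so ∫ over [−a, a] = 2∫₀ᵃ with ψ = 1 − x/a there: ∫₀ᵃ (1 − x/a)² dx = a/3, ∫₀ᵃ x²(1 − x/a)² dx = a³/30, ∫₀ᵃ x⁴(1 − x/a)² dx = a⁵/105.
Normalization: ∫|ψ|² dx = 3.0933.
⟨x⟩ = 0.0000 and ⟨x²⟩ = 2.1530.
(Δx)² = 2.1530 − (0.0000)² = 2.1530.

2.153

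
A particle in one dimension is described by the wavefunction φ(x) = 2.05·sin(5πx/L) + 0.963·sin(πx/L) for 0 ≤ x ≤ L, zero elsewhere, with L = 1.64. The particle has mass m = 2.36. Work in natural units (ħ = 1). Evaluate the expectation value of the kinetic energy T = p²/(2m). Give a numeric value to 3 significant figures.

16.1

T = −(ħ²/2m) d²/dx², so ⟨T⟩ = −(ħ²/2m) ∫ φ*·φ'' dx / ∫|φ|² dx; with m = 2.36.
d²/dx² sin(jπx/L) = −(jπ/L)²·sin(jπx/L); on 0 ≤ x ≤ L, ∫sin²(jπx/L) dx = L/2 and ∫sin(jπx/L)·sin(lπx/L) dx = 0 for j ≠ l, so only diagonal terms survive in ∫|φ|² and ∫φ·φ″; ∫φ·φ′ dx = [φ²/2] between the walls = 0.
State is unnormalized: ∫|φ|² dx = 4.2065, and ∫φ*·(−ħ²/2m · φ'') dx = 67.569, so ⟨T⟩ = 67.569 / 4.2065.
⟨T⟩ = 16.063.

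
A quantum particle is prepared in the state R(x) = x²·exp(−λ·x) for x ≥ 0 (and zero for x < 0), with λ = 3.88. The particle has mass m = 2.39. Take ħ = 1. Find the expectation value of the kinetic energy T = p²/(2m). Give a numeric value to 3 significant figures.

T = −(ħ²/2m) d²/dx², so ⟨T⟩ = −(ħ²/2m) ∫ R*·R'' dx / ∫|R|² dx; with m = 2.39.
Differentiate x²·exp(−λ·x) with the product rule; every integrand then reduces to terms xʲ·e^(−2λx) on [0, ∞), with ∫₀^∞ xʲ·e^(−2λx) dx = j!/(2λ)^(j+1).
State is unnormalized: ∫|R|² dx = 0.00085291, and ∫R*·(−ħ²/2m · R'') dx = 0.00089540, so ⟨T⟩ = 0.00089540 / 0.00085291.
⟨T⟩ = 1.0498.

1.05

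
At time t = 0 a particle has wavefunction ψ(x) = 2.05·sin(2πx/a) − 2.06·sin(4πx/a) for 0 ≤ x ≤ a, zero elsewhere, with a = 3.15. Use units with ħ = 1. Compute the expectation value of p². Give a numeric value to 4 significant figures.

p² ψ = −ħ² d²ψ/dx²; ⟨p²⟩ = −ħ² ∫ ψ*·ψ'' dx / ∫|ψ|² dx.
d²/dx² sin(jπx/a) = −(jπ/a)²·sin(jπx/a); on 0 ≤ x ≤ a, ∫sin²(jπx/a) dx = a/2 and ∫sin(jπx/a)·sin(lπx/a) dx = 0 for j ≠ l, so only diagonal terms survive in ∫|ψ|² and ∫ψ·ψ″; ∫ψ·ψ′ dx = [ψ²/2] between the walls = 0.
State is unnormalized: ∫|ψ|² dx = 13.303, and ∫ψ*·(−ħ² ψ'') dx = 132.70, so ⟨p²⟩ = 132.70 / 13.303.
⟨p²⟩ = 9.9757.

9.976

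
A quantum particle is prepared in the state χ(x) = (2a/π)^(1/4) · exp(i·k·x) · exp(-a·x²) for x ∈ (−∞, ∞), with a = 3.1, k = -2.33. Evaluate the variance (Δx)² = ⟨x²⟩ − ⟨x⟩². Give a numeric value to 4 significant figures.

0.08065

Compute ⟨x⟩ and ⟨x²⟩ separately, then (Δx)² = ⟨x²⟩ − ⟨x⟩².
Gaussian moments: ∫x^(2j)·e^(−2ax²) dx = (2j−1)!!/(4a)^j · √(π/(2a)), odd powers integrate to 0; here √(π/(2a)) = 0.71183.
⟨x⟩ = 0.0000 and ⟨x²⟩ = 0.080645.
(Δx)² = 0.080645 − (0.0000)² = 0.080645.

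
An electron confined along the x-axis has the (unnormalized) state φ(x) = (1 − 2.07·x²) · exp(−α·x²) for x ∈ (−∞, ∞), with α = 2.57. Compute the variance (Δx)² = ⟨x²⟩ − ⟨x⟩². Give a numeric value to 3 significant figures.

Compute ⟨x⟩ and ⟨x²⟩ separately, then (Δx)² = ⟨x²⟩ − ⟨x⟩².
Expand each integrand as polynomial × e^(−2αx²) and use ∫x^(2j)·e^(−2αx²) dx = (2j−1)!!/(4α)^j · √(π/(2α)), odd powers → 0; here √(π/(2α)) = 0.78180.
Normalization: ∫|φ|² dx = 0.56205.
⟨x⟩ = 0.0000 and ⟨x²⟩ = 0.054128.
(Δx)² = 0.054128 − (0.0000)² = 0.054128.

0.0541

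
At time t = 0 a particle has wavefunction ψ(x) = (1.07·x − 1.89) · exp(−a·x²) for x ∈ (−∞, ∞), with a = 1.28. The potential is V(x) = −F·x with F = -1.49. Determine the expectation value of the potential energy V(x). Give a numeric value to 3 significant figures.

⟨V⟩ = ∫ V(x)·|ψ|² dx / ∫|ψ|² dx.
Expand each integrand as polynomial × e^(−2ax²) and use ∫x^(2j)·e^(−2ax²) dx = (2j−1)!!/(4a)^j · √(π/(2a)), odd powers → 0; here √(π/(2a)) = 1.1078.
State is unnormalized: ∫|ψ|² dx = 4.2048, and ∫ψ*·V(x)·ψ dx = -1.3039, so ⟨V⟩ = -1.3039 / 4.2048.
⟨V⟩ = -0.31010.

-0.310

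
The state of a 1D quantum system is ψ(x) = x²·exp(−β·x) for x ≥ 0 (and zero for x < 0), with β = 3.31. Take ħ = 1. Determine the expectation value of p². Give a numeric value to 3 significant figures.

3.65

p² ψ = −ħ² d²ψ/dx²; ⟨p²⟩ = −ħ² ∫ ψ*·ψ'' dx / ∫|ψ|² dx.
Differentiate x²·exp(−β·x) with the product rule; every integrand then reduces to terms xʲ·e^(−2βx) on [0, ∞), with ∫₀^∞ xʲ·e^(−2βx) dx = j!/(2β)^(j+1).
State is unnormalized: ∫|ψ|² dx = 0.0018876, and ∫ψ*·(−ħ² ψ'') dx = 0.0068938, so ⟨p²⟩ = 0.0068938 / 0.0018876.
⟨p²⟩ = 3.6520.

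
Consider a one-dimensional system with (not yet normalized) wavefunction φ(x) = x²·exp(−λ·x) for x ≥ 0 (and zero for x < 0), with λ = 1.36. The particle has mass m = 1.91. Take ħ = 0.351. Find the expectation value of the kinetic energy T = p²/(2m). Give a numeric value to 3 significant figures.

T = −(ħ²/2m) d²/dx², so ⟨T⟩ = −(ħ²/2m) ∫ φ*·φ'' dx / ∫|φ|² dx; with m = 1.91.
Differentiate x²·exp(−λ·x) with the product rule; every integrand then reduces to terms xʲ·e^(−2λx) on [0, ∞), with ∫₀^∞ xʲ·e^(−2λx) dx = j!/(2λ)^(j+1).
State is unnormalized: ∫|φ|² dx = 0.16120, and ∫φ*·(−ħ²/2m · φ'') dx = 0.0032053, so ⟨T⟩ = 0.0032053 / 0.16120.
⟨T⟩ = 0.019884.

0.0199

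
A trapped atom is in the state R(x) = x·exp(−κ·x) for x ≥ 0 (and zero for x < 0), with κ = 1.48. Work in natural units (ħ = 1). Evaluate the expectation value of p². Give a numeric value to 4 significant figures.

2.190

p² R = −ħ² d²R/dx²; ⟨p²⟩ = −ħ² ∫ R*·R'' dx / ∫|R|² dx.
Differentiate x·exp(−κ·x) with the product rule; every integrand then reduces to terms xʲ·e^(−2κx) on [0, ∞), with ∫₀^∞ xʲ·e^(−2κx) dx = j!/(2κ)^(j+1).
State is unnormalized: ∫|R|² dx = 0.077118, and ∫R*·(−ħ² R'') dx = 0.16892, so ⟨p²⟩ = 0.16892 / 0.077118.
⟨p²⟩ = 2.1904.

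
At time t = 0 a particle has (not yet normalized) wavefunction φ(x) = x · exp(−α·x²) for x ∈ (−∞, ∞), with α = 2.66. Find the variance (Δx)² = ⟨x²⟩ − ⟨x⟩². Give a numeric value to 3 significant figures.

Compute ⟨x⟩ and ⟨x²⟩ separately, then (Δx)² = ⟨x²⟩ − ⟨x⟩².
Expand each integrand as polynomial × e^(−2αx²) and use ∫x^(2j)·e^(−2αx²) dx = (2j−1)!!/(4α)^j · √(π/(2α)), odd powers → 0; here √(π/(2α)) = 0.76846.
Normalization: ∫|φ|² dx = 0.072223.
⟨x⟩ = 0.0000 and ⟨x²⟩ = 0.28195.
(Δx)² = 0.28195 − (0.0000)² = 0.28195.

0.282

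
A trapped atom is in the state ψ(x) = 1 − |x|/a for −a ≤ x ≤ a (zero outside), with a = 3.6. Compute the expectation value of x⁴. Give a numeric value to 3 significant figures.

⟨x⁴⟩ = ∫ x⁴·|ψ|² dx / ∫|ψ|² dx (integrals over the domain).
ψ is even, so ∫ over [−a, a] = 2∫₀ᵃ with ψ = 1 − x/a there: ∫₀ᵃ (1 − x/a)² dx = a/3, ∫₀ᵃ x²(1 − x/a)² dx = a³/30, ∫₀ᵃ x⁴(1 − x/a)² dx = a⁵/105.
State is unnormalized: ∫|ψ|² dx = 2.4000, and ∫ψ*·x⁴·ψ dx = 11.517, so ⟨x⁴⟩ = 11.517 / 2.4000.
⟨x⁴⟩ = 4.7989.

4.80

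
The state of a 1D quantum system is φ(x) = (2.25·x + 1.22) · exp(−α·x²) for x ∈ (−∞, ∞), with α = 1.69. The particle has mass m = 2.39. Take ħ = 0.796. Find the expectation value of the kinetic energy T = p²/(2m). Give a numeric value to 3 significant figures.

0.374

T = −(ħ²/2m) d²/dx², so ⟨T⟩ = −(ħ²/2m) ∫ φ*·φ'' dx / ∫|φ|² dx; with m = 2.39.
Expand each integrand as polynomial × e^(−2αx²) and use ∫x^(2j)·e^(−2αx²) dx = (2j−1)!!/(4α)^j · √(π/(2α)), odd powers → 0; here √(π/(2α)) = 0.96409. Differentiate with the product rule, d/dx e^(−αx²) = −2αx·e^(−αx²).
State is unnormalized: ∫|φ|² dx = 2.1569, and ∫φ*·(−ħ²/2m · φ'') dx = 0.80668, so ⟨T⟩ = 0.80668 / 2.1569.
⟨T⟩ = 0.37399.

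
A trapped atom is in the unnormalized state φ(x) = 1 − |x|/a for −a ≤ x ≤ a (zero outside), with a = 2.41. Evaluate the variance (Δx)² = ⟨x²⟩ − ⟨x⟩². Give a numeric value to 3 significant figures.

Compute ⟨x⟩ and ⟨x²⟩ separately, then (Δx)² = ⟨x²⟩ − ⟨x⟩².
φ is even, so ∫ over [−a, a] = 2∫₀ᵃ with φ = 1 − x/a there: ∫₀ᵃ (1 − x/a)² dx = a/3, ∫₀ᵃ x²(1 − x/a)² dx = a³/30, ∫₀ᵃ x⁴(1 − x/a)² dx = a⁵/105.
Normalization: ∫|φ|² dx = 1.6067.
⟨x⟩ = 0.0000 and ⟨x²⟩ = 0.58081.
(Δx)² = 0.58081 − (0.0000)² = 0.58081.

0.581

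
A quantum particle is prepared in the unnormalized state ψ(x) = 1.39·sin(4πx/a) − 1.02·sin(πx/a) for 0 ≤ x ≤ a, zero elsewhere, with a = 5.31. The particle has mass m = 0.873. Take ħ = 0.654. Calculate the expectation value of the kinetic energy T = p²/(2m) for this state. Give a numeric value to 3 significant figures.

T = −(ħ²/2m) d²/dx², so ⟨T⟩ = −(ħ²/2m) ∫ ψ*·ψ'' dx / ∫|ψ|² dx; with m = 0.873.
d²/dx² sin(jπx/a) = −(jπ/a)²·sin(jπx/a); on 0 ≤ x ≤ a, ∫sin²(jπx/a) dx = a/2 and ∫sin(jπx/a)·sin(lπx/a) dx = 0 for j ≠ l, so only diagonal terms survive in ∫|ψ|² and ∫ψ·ψ″; ∫ψ·ψ′ dx = [ψ²/2] between the walls = 0.
State is unnormalized: ∫|ψ|² dx = 7.8920, and ∫ψ*·(−ħ²/2m · ψ'') dx = 7.2746, so ⟨T⟩ = 7.2746 / 7.8920.
⟨T⟩ = 0.92178.

0.922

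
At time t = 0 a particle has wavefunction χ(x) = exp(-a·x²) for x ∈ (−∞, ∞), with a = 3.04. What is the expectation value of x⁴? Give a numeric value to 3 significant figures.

⟨x⁴⟩ = ∫ x⁴·|χ|² dx / ∫|χ|² dx (integrals over the domain).
Gaussian moments: ∫x^(2j)·e^(−2ax²) dx = (2j−1)!!/(4a)^j · √(π/(2a)), odd powers integrate to 0; here √(π/(2a)) = 0.71882.
State is unnormalized: ∫|χ|² dx = 0.71882, and ∫χ*·x⁴·χ dx = 0.014584, so ⟨x⁴⟩ = 0.014584 / 0.71882.
⟨x⁴⟩ = 0.020289.

0.0203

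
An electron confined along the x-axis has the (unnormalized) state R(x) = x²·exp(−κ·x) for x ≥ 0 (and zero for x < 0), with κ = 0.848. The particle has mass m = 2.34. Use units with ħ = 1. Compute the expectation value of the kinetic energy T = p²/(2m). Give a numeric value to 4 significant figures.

T = −(ħ²/2m) d²/dx², so ⟨T⟩ = −(ħ²/2m) ∫ R*·R'' dx / ∫|R|² dx; with m = 2.34.
Differentiate x²·exp(−κ·x) with the product rule; every integrand then reduces to terms xʲ·e^(−2κx) on [0, ∞), with ∫₀^∞ xʲ·e^(−2κx) dx = j!/(2κ)^(j+1).
State is unnormalized: ∫|R|² dx = 1.7103, and ∫R*·(−ħ²/2m · R'') dx = 0.087601, so ⟨T⟩ = 0.087601 / 1.7103.
⟨T⟩ = 0.051218.

0.05122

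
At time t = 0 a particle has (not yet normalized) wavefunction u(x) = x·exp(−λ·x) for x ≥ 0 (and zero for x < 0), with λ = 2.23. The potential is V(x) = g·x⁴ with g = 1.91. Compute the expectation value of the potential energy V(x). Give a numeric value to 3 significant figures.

1.74

⟨V⟩ = ∫ V(x)·|u|² dx / ∫|u|² dx.
Every integrand reduces to terms xʲ·e^(−2λx) on [0, ∞); use ∫₀^∞ xʲ·e^(−2λx) dx = j!/(2λ)^(j+1).
State is unnormalized: ∫|u|² dx = 0.022544, and ∫u*·V(x)·u dx = 0.039176, so ⟨V⟩ = 0.039176 / 0.022544.
⟨V⟩ = 1.7378.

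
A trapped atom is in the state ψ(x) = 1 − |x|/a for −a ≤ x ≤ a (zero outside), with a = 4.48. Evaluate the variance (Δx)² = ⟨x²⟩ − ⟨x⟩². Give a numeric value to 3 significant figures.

Compute ⟨x⟩ and ⟨x²⟩ separately, then (Δx)² = ⟨x²⟩ − ⟨x⟩².
ψ is even, so ∫ over [−a, a] = 2∫₀ᵃ with ψ = 1 − x/a there: ∫₀ᵃ (1 − x/a)² dx = a/3, ∫₀ᵃ x²(1 − x/a)² dx = a³/30, ∫₀ᵃ x⁴(1 − x/a)² dx = a⁵/105.
Normalization: ∫|ψ|² dx = 2.9867.
⟨x⟩ = 0.0000 and ⟨x²⟩ = 2.0070.
(Δx)² = 2.0070 − (0.0000)² = 2.0070.

2.01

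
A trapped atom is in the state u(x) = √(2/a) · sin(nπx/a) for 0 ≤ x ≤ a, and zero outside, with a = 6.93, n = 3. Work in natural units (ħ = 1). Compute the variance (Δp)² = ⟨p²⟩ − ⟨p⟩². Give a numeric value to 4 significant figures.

1.850

Compute ⟨p⟩ and ⟨p²⟩ separately; (Δp)² = ⟨p²⟩ − ⟨p⟩².
d/dx sin(nπx/a) = (nπ/a)·cos(nπx/a) and d²/dx² sin(nπx/a) = −(nπ/a)²·sin(nπx/a); on 0 ≤ x ≤ a, ∫sin²(nπx/a) dx = a/2 and ∫sin(nπx/a)·cos(nπx/a) dx = 0.
⟨p⟩ = 0.0000 and ⟨p²⟩ = 1.8496.
(Δp)² = 1.8496 − (0.0000)² = 1.8496.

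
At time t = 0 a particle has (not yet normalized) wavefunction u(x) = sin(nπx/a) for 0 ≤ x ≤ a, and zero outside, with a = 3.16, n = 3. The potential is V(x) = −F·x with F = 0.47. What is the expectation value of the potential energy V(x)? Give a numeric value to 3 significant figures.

⟨V⟩ = ∫ V(x)·|u|² dx / ∫|u|² dx.
With sin²θ = (1 − cos2θ)/2 on 0 ≤ x ≤ a: ∫sin²(nπx/a) dx = a/2, ∫x·sin²(nπx/a) dx = a²/4, ∫x²·sin²(nπx/a) dx = a³·(1/6 − 1/(4n²π²)); higher powers xᵏ the same way, integrating xᵏ·cos(2nπx/a) by parts.
State is unnormalized: ∫|u|² dx = 1.5800, and ∫u*·V(x)·u dx = -1.1733, so ⟨V⟩ = -1.1733 / 1.5800.
⟨V⟩ = -0.74260.

-0.743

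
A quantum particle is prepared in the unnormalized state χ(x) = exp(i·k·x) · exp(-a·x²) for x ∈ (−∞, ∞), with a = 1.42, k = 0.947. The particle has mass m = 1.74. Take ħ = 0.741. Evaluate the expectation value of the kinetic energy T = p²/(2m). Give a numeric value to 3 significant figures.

0.366

T = −(ħ²/2m) d²/dx², so ⟨T⟩ = −(ħ²/2m) ∫ χ*·χ'' dx / ∫|χ|² dx; with m = 1.74.
Gaussian moments: ∫x^(2j)·e^(−2ax²) dx = (2j−1)!!/(4a)^j · √(π/(2a)), odd powers integrate to 0; here √(π/(2a)) = 1.0518. Derivatives: χ′ = (ik − 2ax)·χ, χ″ = ((ik − 2ax)² − 2a)·χ; the odd-in-x pieces drop out.
State is unnormalized: ∫|χ|² dx = 1.0518, and ∫χ*·(−ħ²/2m · χ'') dx = 0.38447, so ⟨T⟩ = 0.38447 / 1.0518.
⟨T⟩ = 0.36555.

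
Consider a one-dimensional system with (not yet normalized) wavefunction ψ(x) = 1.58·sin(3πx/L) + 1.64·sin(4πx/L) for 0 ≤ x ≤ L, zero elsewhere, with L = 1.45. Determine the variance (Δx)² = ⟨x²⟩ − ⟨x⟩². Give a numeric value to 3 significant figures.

Compute ⟨x⟩ and ⟨x²⟩ separately, then (Δx)² = ⟨x²⟩ − ⟨x⟩².
On 0 ≤ x ≤ L (j ≠ l): ∫sin²(jπx/L) dx = L/2, ∫sin(jπx/L)·sin(lπx/L) dx = 0; diagonal moments ∫x·sin²(jπx/L) dx = L²/4, ∫x²·sin²(jπx/L) dx = L³·(1/6 − 1/(4j²π²)); cross terms ∫x·sin(jπx/L)·sin(lπx/L) dx = 0 for j + l even and −4jlL²/(π²(j² − l²)²) for j + l odd, ∫x²·sin(jπx/L)·sin(lπx/L) dx = (−1)^(j+l)·4jlL³/(π²(j² − l²)²); higher powers the same way via product-to-sum and parts.
Normalization: ∫|ψ|² dx = 3.7599.
⟨x⟩ = 0.43736 and ⟨x²⟩ = 0.27461.
(Δx)² = 0.27461 − (0.43736)² = 0.083325.

0.0833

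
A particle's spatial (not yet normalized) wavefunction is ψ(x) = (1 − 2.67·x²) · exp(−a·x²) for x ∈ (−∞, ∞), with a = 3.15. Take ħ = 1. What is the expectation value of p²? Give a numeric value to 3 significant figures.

p² ψ = −ħ² d²ψ/dx²; ⟨p²⟩ = −ħ² ∫ ψ*·ψ'' dx / ∫|ψ|² dx.
Expand each integrand as polynomial × e^(−2ax²) and use ∫x^(2j)·e^(−2ax²) dx = (2j−1)!!/(4a)^j · √(π/(2a)), odd powers → 0; here √(π/(2a)) = 0.70616. Differentiate with the product rule, d/dx e^(−ax²) = −2ax·e^(−ax²).
State is unnormalized: ∫|ψ|² dx = 0.50201, and ∫ψ*·(−ħ² ψ'') dx = 3.8663, so ⟨p²⟩ = 3.8663 / 0.50201.
⟨p²⟩ = 7.7017.

7.70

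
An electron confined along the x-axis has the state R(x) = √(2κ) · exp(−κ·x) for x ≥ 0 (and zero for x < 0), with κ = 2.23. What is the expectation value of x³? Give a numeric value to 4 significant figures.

0.06763

⟨x³⟩ = ∫ x³·|R|² dx (integrals over the domain).
Every integrand reduces to terms xʲ·e^(−2κx) on [0, ∞); use ∫₀^∞ xʲ·e^(−2κx) dx = j!/(2κ)^(j+1).
⟨x³⟩ = 0.067631.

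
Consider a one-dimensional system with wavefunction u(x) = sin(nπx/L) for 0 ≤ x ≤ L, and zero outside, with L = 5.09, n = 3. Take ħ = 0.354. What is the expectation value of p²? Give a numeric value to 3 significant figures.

p² u = −ħ² d²u/dx²; ⟨p²⟩ = −ħ² ∫ u*·u'' dx / ∫|u|² dx.
d/dx sin(nπx/L) = (nπ/L)·cos(nπx/L) and d²/dx² sin(nπx/L) = −(nπ/L)²·sin(nπx/L); on 0 ≤ x ≤ L, ∫sin²(nπx/L) dx = L/2 and ∫sin(nπx/L)·cos(nπx/L) dx = 0.
State is unnormalized: ∫|u|² dx = 2.5450, and ∫u*·(−ħ² u'') dx = 1.0935, so ⟨p²⟩ = 1.0935 / 2.5450.
⟨p²⟩ = 0.42965.

0.430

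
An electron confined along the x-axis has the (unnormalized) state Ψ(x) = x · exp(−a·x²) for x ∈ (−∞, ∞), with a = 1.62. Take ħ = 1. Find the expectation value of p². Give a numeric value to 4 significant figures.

p² Ψ = −ħ² d²Ψ/dx²; ⟨p²⟩ = −ħ² ∫ Ψ*·Ψ'' dx / ∫|Ψ|² dx.
Expand each integrand as polynomial × e^(−2ax²) and use ∫x^(2j)·e^(−2ax²) dx = (2j−1)!!/(4a)^j · √(π/(2a)), odd powers → 0; here √(π/(2a)) = 0.98470. Differentiate with the product rule, d/dx e^(−ax²) = −2ax·e^(−ax²).
State is unnormalized: ∫|Ψ|² dx = 0.15196, and ∫Ψ*·(−ħ² Ψ'') dx = 0.73852, so ⟨p²⟩ = 0.73852 / 0.15196.
⟨p²⟩ = 4.8600.

4.860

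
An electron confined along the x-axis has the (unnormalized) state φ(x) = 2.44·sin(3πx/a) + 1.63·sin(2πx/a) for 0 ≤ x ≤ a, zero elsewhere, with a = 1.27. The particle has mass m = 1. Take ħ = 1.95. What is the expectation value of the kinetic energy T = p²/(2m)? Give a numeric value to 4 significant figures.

T = −(ħ²/2m) d²/dx², so ⟨T⟩ = −(ħ²/2m) ∫ φ*·φ'' dx / ∫|φ|² dx; with m = 1.
d²/dx² sin(jπx/a) = −(jπ/a)²·sin(jπx/a); on 0 ≤ x ≤ a, ∫sin²(jπx/a) dx = a/2 and ∫sin(jπx/a)·sin(lπx/a) dx = 0 for j ≠ l, so only diagonal terms survive in ∫|φ|² and ∫φ·φ″; ∫φ·φ′ dx = [φ²/2] between the walls = 0.
State is unnormalized: ∫|φ|² dx = 5.4677, and ∫φ*·(−ħ²/2m · φ'') dx = 474.36, so ⟨T⟩ = 474.36 / 5.4677.
⟨T⟩ = 86.757.

86.76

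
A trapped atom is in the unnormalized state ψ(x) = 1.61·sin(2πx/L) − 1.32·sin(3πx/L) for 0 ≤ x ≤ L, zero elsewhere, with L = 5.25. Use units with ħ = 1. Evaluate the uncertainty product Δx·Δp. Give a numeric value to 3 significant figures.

1.48

Δx = √(⟨x²⟩−⟨x⟩²), Δp = √(⟨p²⟩−⟨p⟩²).
On 0 ≤ x ≤ L (j ≠ l): ∫sin²(jπx/L) dx = L/2, ∫sin(jπx/L)·sin(lπx/L) dx = 0; diagonal moments ∫x·sin²(jπx/L) dx = L²/4, ∫x²·sin²(jπx/L) dx = L³·(1/6 − 1/(4j²π²)); cross terms ∫x·sin(jπx/L)·sin(lπx/L) dx = 0 for j + l even and −4jlL²/(π²(j² − l²)²) for j + l odd, ∫x²·sin(jπx/L)·sin(lπx/L) dx = (−1)^(j+l)·4jlL³/(π²(j² − l²)²); higher powers the same way via product-to-sum and parts. d²/dx² sin(jπx/L) = −(jπ/L)²·sin(jπx/L); on 0 ≤ x ≤ L, ∫sin²(jπx/L) dx = L/2 and ∫sin(jπx/L)·sin(lπx/L) dx = 0 for j ≠ l, so only diagonal terms survive in ∫|ψ|² and ∫ψ·ψ″; ∫ψ·ψ′ dx = [ψ²/2] between the walls = 0.
Normalization: ∫|ψ|² dx = 11.378.
⟨x⟩ = 3.6265, ⟨x²⟩ = 14.174 ⇒ Δx = 1.0113.
⟨p⟩ = 0.0000, ⟨p²⟩ = 2.1520 ⇒ Δp = 1.4670.
Δx·Δp = 1.4836.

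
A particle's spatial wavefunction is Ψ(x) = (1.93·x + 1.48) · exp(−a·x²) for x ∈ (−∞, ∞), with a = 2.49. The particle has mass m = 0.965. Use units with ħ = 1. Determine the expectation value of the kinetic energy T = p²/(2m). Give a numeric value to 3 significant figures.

1.67

T = −(ħ²/2m) d²/dx², so ⟨T⟩ = −(ħ²/2m) ∫ Ψ*·Ψ'' dx / ∫|Ψ|² dx; with m = 0.965.
Expand each integrand as polynomial × e^(−2ax²) and use ∫x^(2j)·e^(−2ax²) dx = (2j−1)!!/(4a)^j · √(π/(2a)), odd powers → 0; here √(π/(2a)) = 0.79426. Differentiate with the product rule, d/dx e^(−ax²) = −2ax·e^(−ax²).
State is unnormalized: ∫|Ψ|² dx = 2.0368, and ∫Ψ*·(−ħ²/2m · Ψ'') dx = 3.3942, so ⟨T⟩ = 3.3942 / 2.0368.
⟨T⟩ = 1.6665.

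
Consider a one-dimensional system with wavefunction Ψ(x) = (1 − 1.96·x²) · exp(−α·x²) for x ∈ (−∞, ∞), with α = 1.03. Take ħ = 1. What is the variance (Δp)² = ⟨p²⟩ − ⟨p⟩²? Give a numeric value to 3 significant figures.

Compute ⟨p⟩ and ⟨p²⟩ separately; (Δp)² = ⟨p²⟩ − ⟨p⟩².
Expand each integrand as polynomial × e^(−2αx²) and use ∫x^(2j)·e^(−2αx²) dx = (2j−1)!!/(4α)^j · √(π/(2α)), odd powers → 0; here √(π/(2α)) = 1.2349. Differentiate with the product rule, d/dx e^(−αx²) = −2αx·e^(−αx²).
Normalization: ∫|Ψ|² dx = 0.89840.
⟨p⟩ = 0.0000 and ⟨p²⟩ = 5.0059.
(Δp)² = 5.0059 − (0.0000)² = 5.0059.

5.01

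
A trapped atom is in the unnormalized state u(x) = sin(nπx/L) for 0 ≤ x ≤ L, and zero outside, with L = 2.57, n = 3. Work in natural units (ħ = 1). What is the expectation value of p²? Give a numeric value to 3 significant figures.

p² u = −ħ² d²u/dx²; ⟨p²⟩ = −ħ² ∫ u*·u'' dx / ∫|u|² dx.
d/dx sin(nπx/L) = (nπ/L)·cos(nπx/L) and d²/dx² sin(nπx/L) = −(nπ/L)²·sin(nπx/L); on 0 ≤ x ≤ L, ∫sin²(nπx/L) dx = L/2 and ∫sin(nπx/L)·cos(nπx/L) dx = 0.
State is unnormalized: ∫|u|² dx = 1.2850, and ∫u*·(−ħ² u'') dx = 17.281, so ⟨p²⟩ = 17.281 / 1.2850.
⟨p²⟩ = 13.449.

13.4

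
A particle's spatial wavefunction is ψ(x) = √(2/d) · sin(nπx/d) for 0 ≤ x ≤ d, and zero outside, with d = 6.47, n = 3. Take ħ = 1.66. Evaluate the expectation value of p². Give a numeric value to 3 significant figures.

p² ψ = −ħ² d²ψ/dx²; ⟨p²⟩ = −ħ² ∫ ψ*·ψ'' dx.
d/dx sin(nπx/d) = (nπ/d)·cos(nπx/d) and d²/dx² sin(nπx/d) = −(nπ/d)²·sin(nπx/d); on 0 ≤ x ≤ d, ∫sin²(nπx/d) dx = d/2 and ∫sin(nπx/d)·cos(nπx/d) dx = 0.
⟨p²⟩ = 5.8472.

5.85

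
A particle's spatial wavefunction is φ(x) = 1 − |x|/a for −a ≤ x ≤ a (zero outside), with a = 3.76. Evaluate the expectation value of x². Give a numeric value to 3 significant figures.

⟨x²⟩ = ∫ x²·|φ|² dx / ∫|φ|² dx (integrals over the domain).
φ is even, so ∫ over [−a, a] = 2∫₀ᵃ with φ = 1 − x/a there: ∫₀ᵃ (1 − x/a)² dx = a/3, ∫₀ᵃ x²(1 − x/a)² dx = a³/30, ∫₀ᵃ x⁴(1 − x/a)² dx = a⁵/105.
State is unnormalized: ∫|φ|² dx = 2.5067, and ∫φ*·x²·φ dx = 3.5438, so ⟨x²⟩ = 3.5438 / 2.5067.
⟨x²⟩ = 1.4138.

1.41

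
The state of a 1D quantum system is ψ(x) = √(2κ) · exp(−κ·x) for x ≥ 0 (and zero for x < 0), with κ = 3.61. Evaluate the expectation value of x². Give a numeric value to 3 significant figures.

⟨x²⟩ = ∫ x²·|ψ|² dx (integrals over the domain).
Every integrand reduces to terms xʲ·e^(−2κx) on [0, ∞); use ∫₀^∞ xʲ·e^(−2κx) dx = j!/(2κ)^(j+1).
⟨x²⟩ = 0.038367.

0.0384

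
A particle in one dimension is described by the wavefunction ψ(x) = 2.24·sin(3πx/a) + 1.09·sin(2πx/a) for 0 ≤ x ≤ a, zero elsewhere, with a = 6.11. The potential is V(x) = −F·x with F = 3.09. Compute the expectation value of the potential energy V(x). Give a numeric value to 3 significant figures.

⟨V⟩ = ∫ V(x)·|ψ|² dx / ∫|ψ|² dx.
On 0 ≤ x ≤ a (j ≠ l): ∫sin²(jπx/a) dx = a/2, ∫sin(jπx/a)·sin(lπx/a) dx = 0; diagonal moments ∫x·sin²(jπx/a) dx = a²/4, ∫x²·sin²(jπx/a) dx = a³·(1/6 − 1/(4j²π²)); cross terms ∫x·sin(jπx/a)·sin(lπx/a) dx = 0 for j + l even and −4jla²/(π²(j² − l²)²) for j + l odd, ∫x²·sin(jπx/a)·sin(lπx/a) dx = (−1)^(j+l)·4jla³/(π²(j² − l²)²); higher powers the same way via product-to-sum and parts.
State is unnormalized: ∫|ψ|² dx = 18.958, and ∫ψ*·V(x)·ψ dx = -124.17, so ⟨V⟩ = -124.17 / 18.958.
⟨V⟩ = -6.5498.

-6.55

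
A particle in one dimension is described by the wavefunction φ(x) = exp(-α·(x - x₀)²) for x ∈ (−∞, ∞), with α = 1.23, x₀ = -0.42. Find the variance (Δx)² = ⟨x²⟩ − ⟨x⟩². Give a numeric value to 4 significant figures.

Compute ⟨x⟩ and ⟨x²⟩ separately, then (Δx)² = ⟨x²⟩ − ⟨x⟩².
Gaussian moments (u = x − x₀): ∫u^(2j)·e^(−2αu²) du = (2j−1)!!/(4α)^j · √(π/(2α)), odd powers integrate to 0; here √(π/(2α)) = 1.1301.
Normalization: ∫|φ|² dx = 1.1301.
⟨x⟩ = -0.42000 and ⟨x²⟩ = 0.37965.
(Δx)² = 0.37965 − (-0.42000)² = 0.20325.

0.2033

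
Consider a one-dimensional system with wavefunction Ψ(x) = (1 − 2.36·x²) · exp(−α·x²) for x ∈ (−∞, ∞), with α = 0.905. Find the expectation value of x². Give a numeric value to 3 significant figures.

⟨x²⟩ = ∫ x²·|Ψ|² dx / ∫|Ψ|² dx (integrals over the domain).
Expand each integrand as polynomial × e^(−2αx²) and use ∫x^(2j)·e^(−2αx²) dx = (2j−1)!!/(4α)^j · √(π/(2α)), odd powers → 0; here √(π/(2α)) = 1.3175.
State is unnormalized: ∫|Ψ|² dx = 1.2795, and ∫Ψ*·x²·Ψ dx = 1.2606, so ⟨x²⟩ = 1.2606 / 1.2795.
⟨x²⟩ = 0.98520.

0.985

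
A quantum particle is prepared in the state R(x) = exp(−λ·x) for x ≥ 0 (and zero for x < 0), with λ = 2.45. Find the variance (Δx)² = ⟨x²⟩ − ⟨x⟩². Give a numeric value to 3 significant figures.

Compute ⟨x⟩ and ⟨x²⟩ separately, then (Δx)² = ⟨x²⟩ − ⟨x⟩².
Every integrand reduces to terms xʲ·e^(−2λx) on [0, ∞); use ∫₀^∞ xʲ·e^(−2λx) dx = j!/(2λ)^(j+1).
Normalization: ∫|R|² dx = 0.20408.
⟨x⟩ = 0.20408 and ⟨x²⟩ = 0.083299.
(Δx)² = 0.083299 − (0.20408)² = 0.041649.

0.0416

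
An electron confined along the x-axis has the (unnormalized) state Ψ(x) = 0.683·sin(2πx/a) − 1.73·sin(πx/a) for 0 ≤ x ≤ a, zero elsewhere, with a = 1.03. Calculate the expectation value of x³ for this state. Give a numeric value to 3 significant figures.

0.309

⟨x³⟩ = ∫ x³·|Ψ|² dx / ∫|Ψ|² dx (integrals over the domain).
On 0 ≤ x ≤ a (j ≠ l): ∫sin²(jπx/a) dx = a/2, ∫sin(jπx/a)·sin(lπx/a) dx = 0; diagonal moments ∫x·sin²(jπx/a) dx = a²/4, ∫x²·sin²(jπx/a) dx = a³·(1/6 − 1/(4j²π²)); cross terms ∫x·sin(jπx/a)·sin(lπx/a) dx = 0 for j + l even and −4jla²/(π²(j² − l²)²) for j + l odd, ∫x²·sin(jπx/a)·sin(lπx/a) dx = (−1)^(j+l)·4jla³/(π²(j² − l²)²); higher powers the same way via product-to-sum and parts.
State is unnormalized: ∫|Ψ|² dx = 1.7816, and ∫Ψ*·x³·Ψ dx = 0.55123, so ⟨x³⟩ = 0.55123 / 1.7816.
⟨x³⟩ = 0.30941.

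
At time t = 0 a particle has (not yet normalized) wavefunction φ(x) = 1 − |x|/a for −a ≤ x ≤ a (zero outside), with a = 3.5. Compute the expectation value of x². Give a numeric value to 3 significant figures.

1.23

⟨x²⟩ = ∫ x²·|φ|² dx / ∫|φ|² dx (integrals over the domain).
φ is even, so ∫ over [−a, a] = 2∫₀ᵃ with φ = 1 − x/a there: ∫₀ᵃ (1 − x/a)² dx = a/3, ∫₀ᵃ x²(1 − x/a)² dx = a³/30, ∫₀ᵃ x⁴(1 − x/a)² dx = a⁵/105.
State is unnormalized: ∫|φ|² dx = 2.3333, and ∫φ*·x²·φ dx = 2.8583, so ⟨x²⟩ = 2.8583 / 2.3333.
⟨x²⟩ = 1.2250.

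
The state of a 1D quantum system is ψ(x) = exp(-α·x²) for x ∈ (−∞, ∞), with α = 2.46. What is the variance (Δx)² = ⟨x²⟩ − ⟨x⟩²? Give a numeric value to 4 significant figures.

Compute ⟨x⟩ and ⟨x²⟩ separately, then (Δx)² = ⟨x²⟩ − ⟨x⟩².
Gaussian moments: ∫x^(2j)·e^(−2αx²) dx = (2j−1)!!/(4α)^j · √(π/(2α)), odd powers integrate to 0; here √(π/(2α)) = 0.79908.
Normalization: ∫|ψ|² dx = 0.79908.
⟨x⟩ = 0.0000 and ⟨x²⟩ = 0.10163.
(Δx)² = 0.10163 − (0.0000)² = 0.10163.

0.1016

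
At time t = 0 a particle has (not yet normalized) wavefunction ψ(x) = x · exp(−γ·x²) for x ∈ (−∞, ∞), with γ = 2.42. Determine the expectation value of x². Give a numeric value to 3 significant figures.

0.310

⟨x²⟩ = ∫ x²·|ψ|² dx / ∫|ψ|² dx (integrals over the domain).
Expand each integrand as polynomial × e^(−2γx²) and use ∫x^(2j)·e^(−2γx²) dx = (2j−1)!!/(4γ)^j · √(π/(2γ)), odd powers → 0; here √(π/(2γ)) = 0.80566.
State is unnormalized: ∫|ψ|² dx = 0.083229, and ∫ψ*·x²·ψ dx = 0.025794, so ⟨x²⟩ = 0.025794 / 0.083229.
⟨x²⟩ = 0.30992.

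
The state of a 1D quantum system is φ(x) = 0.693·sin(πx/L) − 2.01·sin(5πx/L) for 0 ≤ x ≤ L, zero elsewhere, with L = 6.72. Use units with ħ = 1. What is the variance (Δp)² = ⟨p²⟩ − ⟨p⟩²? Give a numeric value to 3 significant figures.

Compute ⟨p⟩ and ⟨p²⟩ separately; (Δp)² = ⟨p²⟩ − ⟨p⟩².
d²/dx² sin(jπx/L) = −(jπ/L)²·sin(jπx/L); on 0 ≤ x ≤ L, ∫sin²(jπx/L) dx = L/2 and ∫sin(jπx/L)·sin(lπx/L) dx = 0 for j ≠ l, so only diagonal terms survive in ∫|φ|² and ∫φ·φ″; ∫φ·φ′ dx = [φ²/2] between the walls = 0.
Normalization: ∫|φ|² dx = 15.188.
⟨p⟩ = 0.0000 and ⟨p²⟩ = 4.9066.
(Δp)² = 4.9066 − (0.0000)² = 4.9066.

4.91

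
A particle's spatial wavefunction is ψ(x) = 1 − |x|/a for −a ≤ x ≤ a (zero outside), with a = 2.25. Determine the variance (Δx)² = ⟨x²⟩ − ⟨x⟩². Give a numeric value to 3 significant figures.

0.506

Compute ⟨x⟩ and ⟨x²⟩ separately, then (Δx)² = ⟨x²⟩ − ⟨x⟩².
ψ is even, so ∫ over [−a, a] = 2∫₀ᵃ with ψ = 1 − x/a there: ∫₀ᵃ (1 − x/a)² dx = a/3, ∫₀ᵃ x²(1 − x/a)² dx = a³/30, ∫₀ᵃ x⁴(1 − x/a)² dx = a⁵/105.
Normalization: ∫|ψ|² dx = 1.5000.
⟨x⟩ = 0.0000 and ⟨x²⟩ = 0.50625.
(Δx)² = 0.50625 − (0.0000)² = 0.50625.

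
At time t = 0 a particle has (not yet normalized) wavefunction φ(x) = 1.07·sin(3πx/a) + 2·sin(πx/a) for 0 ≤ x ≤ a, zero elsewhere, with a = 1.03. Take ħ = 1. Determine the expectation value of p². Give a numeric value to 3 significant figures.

p² φ = −ħ² d²φ/dx²; ⟨p²⟩ = −ħ² ∫ φ*·φ'' dx / ∫|φ|² dx.
d²/dx² sin(jπx/a) = −(jπ/a)²·sin(jπx/a); on 0 ≤ x ≤ a, ∫sin²(jπx/a) dx = a/2 and ∫sin(jπx/a)·sin(lπx/a) dx = 0 for j ≠ l, so only diagonal terms survive in ∫|φ|² and ∫φ·φ″; ∫φ·φ′ dx = [φ²/2] between the walls = 0.
State is unnormalized: ∫|φ|² dx = 2.6496, and ∫φ*·(−ħ² φ'') dx = 68.532, so ⟨p²⟩ = 68.532 / 2.6496.
⟨p²⟩ = 25.865.

25.9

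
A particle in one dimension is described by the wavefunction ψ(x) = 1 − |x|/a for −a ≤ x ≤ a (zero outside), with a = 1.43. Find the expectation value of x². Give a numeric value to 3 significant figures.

⟨x²⟩ = ∫ x²·|ψ|² dx / ∫|ψ|² dx (integrals over the domain).
ψ is even, so ∫ over [−a, a] = 2∫₀ᵃ with ψ = 1 − x/a there: ∫₀ᵃ (1 − x/a)² dx = a/3, ∫₀ᵃ x²(1 − x/a)² dx = a³/30, ∫₀ᵃ x⁴(1 − x/a)² dx = a⁵/105.
State is unnormalized: ∫|ψ|² dx = 0.95333, and ∫ψ*·x²·ψ dx = 0.19495, so ⟨x²⟩ = 0.19495 / 0.95333.
⟨x²⟩ = 0.20449.

0.204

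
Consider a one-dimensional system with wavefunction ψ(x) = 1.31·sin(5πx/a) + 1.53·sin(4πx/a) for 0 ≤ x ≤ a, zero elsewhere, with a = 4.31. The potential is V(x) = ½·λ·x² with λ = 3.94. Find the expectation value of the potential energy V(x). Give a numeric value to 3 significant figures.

4.86

⟨V⟩ = ∫ V(x)·|ψ|² dx / ∫|ψ|² dx.
On 0 ≤ x ≤ a (j ≠ l): ∫sin²(jπx/a) dx = a/2, ∫sin(jπx/a)·sin(lπx/a) dx = 0; diagonal moments ∫x·sin²(jπx/a) dx = a²/4, ∫x²·sin²(jπx/a) dx = a³·(1/6 − 1/(4j²π²)); cross terms ∫x·sin(jπx/a)·sin(lπx/a) dx = 0 for j + l even and −4jla²/(π²(j² − l²)²) for j + l odd, ∫x²·sin(jπx/a)·sin(lπx/a) dx = (−1)^(j+l)·4jla³/(π²(j² − l²)²); higher powers the same way via product-to-sum and parts.
State is unnormalized: ∫|ψ|² dx = 8.7428, and ∫ψ*·V(x)·ψ dx = 42.519, so ⟨V⟩ = 42.519 / 8.7428.
⟨V⟩ = 4.8633.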